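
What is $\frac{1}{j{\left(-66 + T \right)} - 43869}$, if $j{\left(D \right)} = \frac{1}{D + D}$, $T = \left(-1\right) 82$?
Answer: $- \frac{296}{12985225} \approx -2.2795 \cdot 10^{-5}$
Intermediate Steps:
$T = -82$
$j{\left(D \right)} = \frac{1}{2 D}$
$\frac{1}{j{\left(-66 + T \right)} - 43869} = \frac{1}{\frac{1}{2 \left(-66 - 82\right)} - 43869} = \frac{1}{\frac{1}{2 \left(-148\right)} - 43869} = \frac{1}{\frac{1}{2} \left(- \frac{1}{148}\right) - 43869} = \frac{1}{- \frac{1}{296} - 43869} = \frac{1}{- \frac{12985225}{296}} = - \frac{296}{12985225}$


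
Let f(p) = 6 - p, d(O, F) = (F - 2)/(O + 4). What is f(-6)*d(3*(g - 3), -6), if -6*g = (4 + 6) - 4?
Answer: 12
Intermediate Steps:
g = -1 (g = -((4 + 6) - 4)/6 = -(10 - 4)/6 = -⅙*6 = -1)
d(O, F) = (-2 + F)/(4 + O)
f(-6)*d(3*(g - 3), -6) = (6 - 1*(-6))*((-2 - 6)/(4 + 3*(-1 - 3))) = (6 + 6)*(-8/(4 + 3*(-4))) = 12*(-8/(4 - 12)) = 12*(-8/(-8)) = 12*(-⅛*(-8)) = 12*1 = 12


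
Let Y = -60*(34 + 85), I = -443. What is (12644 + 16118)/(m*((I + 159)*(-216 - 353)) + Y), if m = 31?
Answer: 14381/2501168 ≈ 0.0057497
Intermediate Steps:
Y = -7140 (Y = -60*119 = -7140)
(12644 + 16118)/(m*((I + 159)*(-216 - 353)) + Y) = (12644 + 16118)/(31*((-443 + 159)*(-216 - 353)) - 7140) = 28762/(31*(-284*(-569)) - 7140) = 28762/(31*161596 - 7140) = 28762/(5009476 - 7140) = 28762/5002336 = 28762*(1/5002336) = 14381/2501168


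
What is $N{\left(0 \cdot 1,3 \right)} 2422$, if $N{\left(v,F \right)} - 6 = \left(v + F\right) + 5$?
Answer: $33908$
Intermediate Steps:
$N{\left(v,F \right)} = 11 + F + v$ ($N{\left(v,F \right)} = 6 + \left(\left(v + F\right) + 5\right) = 6 + \left(\left(F + v\right) + 5\right) = 6 + \left(5 + F + v\right) = 11 + F + v$)
$N{\left(0 \cdot 1,3 \right)} 2422 = \left(11 + 3 + 0 \cdot 1\right) 2422 = \left(11 + 3 + 0\right) 2422 = 14 \cdot 2422 = 33908$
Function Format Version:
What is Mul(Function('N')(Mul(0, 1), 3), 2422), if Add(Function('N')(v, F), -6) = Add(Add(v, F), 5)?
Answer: 33908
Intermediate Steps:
Function('N')(v, F) = Add(11, F, v) (Function('N')(v, F) = Add(6, Add(Add(v, F), 5)) = Add(6, Add(Add(F, v), 5)) = Add(6, Add(5, F, v)) = Add(11, F, v))
Mul(Function('N')(Mul(0, 1), 3), 2422) = Mul(Add(11, 3, Mul(0, 1)), 2422) = Mul(Add(11, 3, 0), 2422) = Mul(14, 2422) = 33908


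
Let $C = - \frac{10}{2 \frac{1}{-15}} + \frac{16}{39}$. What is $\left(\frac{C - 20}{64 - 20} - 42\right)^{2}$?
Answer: $\frac{4887547921}{2944656} \approx 1659.8$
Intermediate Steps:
$C = \frac{2941}{39}$ ($C = - \frac{10}{2 \left(- \frac{1}{15}\right)} + 16 \cdot \frac{1}{39} = - \frac{10}{- \frac{2}{15}} + \frac{16}{39} = \left(-10\right) \left(- \frac{15}{2}\right) + \frac{16}{39} = 75 + \frac{16}{39} = \frac{2941}{39} \approx 75.41$)
$\left(\frac{C - 20}{64 - 20} - 42\right)^{2} = \left(\frac{\frac{2941}{39} - 20}{64 - 20} - 42\right)^{2} = \left(\frac{2161}{39 \cdot 44} - 42\right)^{2} = \left(\frac{2161}{39} \cdot \frac{1}{44} - 42\right)^{2} = \left(\frac{2161}{1716} - 42\right)^{2} = \left(- \frac{69911}{1716}\right)^{2} = \frac{4887547921}{2944656}$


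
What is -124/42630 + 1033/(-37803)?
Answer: -2706909/89530105 ≈ -0.030235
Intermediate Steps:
-124/42630 + 1033/(-37803) = -124*1/42630 + 1033*(-1/37803) = -62/21315 - 1033/37803 = -2706909/89530105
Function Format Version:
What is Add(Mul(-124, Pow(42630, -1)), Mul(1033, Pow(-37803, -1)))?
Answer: Rational(-2706909, 89530105) ≈ -0.030235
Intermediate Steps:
Add(Mul(-124, Pow(42630, -1)), Mul(1033, Pow(-37803, -1))) = Add(Mul(-124, Rational(1, 42630)), Mul(1033, Rational(-1, 37803))) = Add(Rational(-62, 21315), Rational(-1033, 37803)) = Rational(-2706909, 89530105)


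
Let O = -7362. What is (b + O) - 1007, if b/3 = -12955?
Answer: -47234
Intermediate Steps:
b = -38865 (b = 3*(-12955) = -38865)
(b + O) - 1007 = (-38865 - 7362) - 1007 = -46227 - 1007 = -47234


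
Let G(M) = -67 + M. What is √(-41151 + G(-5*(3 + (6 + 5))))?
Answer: 2*I*√10322 ≈ 203.19*I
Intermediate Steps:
√(-41151 + G(-5*(3 + (6 + 5)))) = √(-41151 + (-67 - 5*(3 + (6 + 5)))) = √(-41151 + (-67 - 5*(3 + 11))) = √(-41151 + (-67 - 5*14)) = √(-41151 + (-67 - 70)) = √(-41151 - 137) = √(-41288) = 2*I*√10322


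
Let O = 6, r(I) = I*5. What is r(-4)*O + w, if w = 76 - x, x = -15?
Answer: -29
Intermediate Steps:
r(I) = 5*I
w = 91 (w = 76 - 1*(-15) = 76 + 15 = 91)
r(-4)*O + w = (5*(-4))*6 + 91 = -20*6 + 91 = -120 + 91 = -29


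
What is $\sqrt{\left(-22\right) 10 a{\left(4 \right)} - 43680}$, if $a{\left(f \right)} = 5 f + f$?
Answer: $24 i \sqrt{85} \approx 221.27 i$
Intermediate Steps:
$a{\left(f \right)} = 6 f$
$\sqrt{\left(-22\right) 10 a{\left(4 \right)} - 43680} = \sqrt{\left(-22\right) 10 \cdot 6 \cdot 4 - 43680} = \sqrt{\left(-220\right) 24 - 43680} = \sqrt{-5280 - 43680} = \sqrt{-48960} = 24 i \sqrt{85}$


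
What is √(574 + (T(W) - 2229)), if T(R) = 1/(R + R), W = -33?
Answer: I*√7209246/66 ≈ 40.682*I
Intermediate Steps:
T(R) = 1/(2*R)
√(574 + (T(W) - 2229)) = √(574 + ((½)/(-33) - 2229)) = √(574 + ((½)*(-1/33) - 2229)) = √(574 + (-1/66 - 2229)) = √(574 - 147115/66) = √(-109231/66) = I*√7209246/66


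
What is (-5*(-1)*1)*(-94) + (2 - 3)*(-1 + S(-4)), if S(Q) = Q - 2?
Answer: -463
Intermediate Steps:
S(Q) = -2 + Q
(-5*(-1)*1)*(-94) + (2 - 3)*(-1 + S(-4)) = (-5*(-1)*1)*(-94) + (2 - 3)*(-1 + (-2 - 4)) = (5*1)*(-94) - (-1 - 6) = 5*(-94) - 1*(-7) = -470 + 7 = -463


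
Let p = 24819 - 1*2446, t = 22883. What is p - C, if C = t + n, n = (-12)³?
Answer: 1218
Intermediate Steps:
n = -1728
C = 21155 (C = 22883 - 1728 = 21155)
p = 22373 (p = 24819 - 2446 = 22373)
p - C = 22373 - 1*21155 = 22373 - 21155 = 1218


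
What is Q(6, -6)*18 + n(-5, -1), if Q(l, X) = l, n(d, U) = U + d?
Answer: 102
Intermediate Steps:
Q(6, -6)*18 + n(-5, -1) = 6*18 + (-1 - 5) = 108 - 6 = 102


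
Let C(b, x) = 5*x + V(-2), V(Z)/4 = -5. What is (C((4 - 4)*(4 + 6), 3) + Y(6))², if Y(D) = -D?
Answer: 121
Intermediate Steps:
V(Z) = -20 (V(Z) = 4*(-5) = -20)
C(b, x) = -20 + 5*x (C(b, x) = 5*x - 20 = -20 + 5*x)
(C((4 - 4)*(4 + 6), 3) + Y(6))² = ((-20 + 5*3) - 1*6)² = ((-20 + 15) - 6)² = (-5 - 6)² = (-11)² = 121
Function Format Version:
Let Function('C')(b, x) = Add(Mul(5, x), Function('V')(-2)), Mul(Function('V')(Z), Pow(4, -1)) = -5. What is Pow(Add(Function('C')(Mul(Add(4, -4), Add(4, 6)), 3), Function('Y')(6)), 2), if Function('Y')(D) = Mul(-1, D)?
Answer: 121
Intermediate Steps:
Function('V')(Z) = -20 (Function('V')(Z) = Mul(4, -5) = -20)
Function('C')(b, x) = Add(-20, Mul(5, x)) (Function('C')(b, x) = Add(Mul(5, x), -20) = Add(-20, Mul(5, x)))
Pow(Add(Function('C')(Mul(Add(4, -4), Add(4, 6)), 3), Function('Y')(6)), 2) = Pow(Add(Add(-20, Mul(5, 3)), Mul(-1, 6)), 2) = Pow(Add(Add(-20, 15), -6), 2) = Pow(Add(-5, -6), 2) = Pow(-11, 2) = 121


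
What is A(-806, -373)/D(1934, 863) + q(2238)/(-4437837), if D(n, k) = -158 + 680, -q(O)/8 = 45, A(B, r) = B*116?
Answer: -794865556/4437837 ≈ -179.11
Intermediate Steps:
A(B, r) = 116*B
q(O) = -360 (q(O) = -8*45 = -360)
D(n, k) = 522
A(-806, -373)/D(1934, 863) + q(2238)/(-4437837) = (116*(-806))/522 - 360/(-4437837) = -93496*1/522 - 360*(-1/4437837) = -1612/9 + 40/493093 = -794865556/4437837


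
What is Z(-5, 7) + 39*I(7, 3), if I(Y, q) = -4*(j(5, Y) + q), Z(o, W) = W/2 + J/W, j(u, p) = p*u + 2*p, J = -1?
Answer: -113521/14 ≈ -8108.6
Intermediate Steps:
j(u, p) = 2*p + p*u
Z(o, W) = W/2 - 1/W
I(Y, q) = -28*Y - 4*q (I(Y, q) = -4*(Y*(2 + 5) + q) = -4*(Y*7 + q) = -4*(7*Y + q) = -4*(q + 7*Y) = -28*Y - 4*q)
Z(-5, 7) + 39*I(7, 3) = ((½)*7 - 1/7) + 39*(-28*7 - 4*3) = (7/2 - 1*⅐) + 39*(-196 - 12) = (7/2 - ⅐) + 39*(-208) = 47/14 - 8112 = -113521/14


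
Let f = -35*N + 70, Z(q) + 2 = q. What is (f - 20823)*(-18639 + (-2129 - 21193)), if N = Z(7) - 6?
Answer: 869347998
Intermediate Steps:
Z(q) = -2 + q
N = -1 (N = (-2 + 7) - 6 = 5 - 6 = -1)
f = 105 (f = -35*(-1) + 70 = 35 + 70 = 105)
(f - 20823)*(-18639 + (-2129 - 21193)) = (105 - 20823)*(-18639 + (-2129 - 21193)) = -20718*(-18639 - 23322) = -20718*(-41961) = 869347998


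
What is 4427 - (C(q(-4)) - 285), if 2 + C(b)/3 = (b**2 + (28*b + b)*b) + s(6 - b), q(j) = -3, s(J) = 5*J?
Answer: 3773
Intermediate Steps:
C(b) = 84 - 15*b + 90*b**2 (C(b) = -6 + 3*((b**2 + (28*b + b)*b) + 5*(6 - b)) = -6 + 3*((b**2 + (29*b)*b) + (30 - 5*b)) = -6 + 3*((b**2 + 29*b**2) + (30 - 5*b)) = -6 + 3*(30*b**2 + (30 - 5*b)) = -6 + 3*(30 - 5*b + 30*b**2) = -6 + (90 - 15*b + 90*b**2) = 84 - 15*b + 90*b**2)
4427 - (C(q(-4)) - 285) = 4427 - ((84 - 15*(-3) + 90*(-3)**2) - 285) = 4427 - ((84 + 45 + 90*9) - 285) = 4427 - ((84 + 45 + 810) - 285) = 4427 - (939 - 285) = 4427 - 1*654 = 4427 - 654 = 3773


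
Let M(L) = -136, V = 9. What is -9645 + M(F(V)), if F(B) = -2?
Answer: -9781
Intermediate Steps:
-9645 + M(F(V)) = -9645 - 136 = -9781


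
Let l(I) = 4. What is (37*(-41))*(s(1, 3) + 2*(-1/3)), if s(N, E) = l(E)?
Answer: -15170/3 ≈ -5056.7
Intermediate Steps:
s(N, E) = 4
(37*(-41))*(s(1, 3) + 2*(-1/3)) = (37*(-41))*(4 + 2*(-1/3)) = -1517*(4 + 2*(-1*⅓)) = -1517*(4 + 2*(-⅓)) = -1517*(4 - ⅔) = -1517*10/3 = -15170/3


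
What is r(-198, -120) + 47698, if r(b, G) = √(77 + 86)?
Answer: 47698 + √163 ≈ 47711.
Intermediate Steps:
r(b, G) = √163
r(-198, -120) + 47698 = √163 + 47698 = 47698 + √163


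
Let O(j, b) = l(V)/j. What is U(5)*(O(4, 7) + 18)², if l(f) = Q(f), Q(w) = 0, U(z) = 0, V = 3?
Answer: 0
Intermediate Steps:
l(f) = 0
O(j, b) = 0 (O(j, b) = 0/j = 0)
U(5)*(O(4, 7) + 18)² = 0*(0 + 18)² = 0*18² = 0*324 = 0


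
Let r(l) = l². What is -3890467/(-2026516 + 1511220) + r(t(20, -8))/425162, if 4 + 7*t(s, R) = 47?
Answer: 40525405292175/5367564809824 ≈ 7.5501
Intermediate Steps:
t(s, R) = 43/7 (t(s, R) = -4/7 + (⅐)*47 = -4/7 + 47/7 = 43/7)
-3890467/(-2026516 + 1511220) + r(t(20, -8))/425162 = -3890467/(-2026516 + 1511220) + (43/7)²/425162 = -3890467/(-515296) + (1849/49)*(1/425162) = -3890467*(-1/515296) + 1849/20832938 = 3890467/515296 + 1849/20832938 = 40525405292175/5367564809824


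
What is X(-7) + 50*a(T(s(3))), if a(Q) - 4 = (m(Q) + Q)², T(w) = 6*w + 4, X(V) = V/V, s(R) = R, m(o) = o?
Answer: 97001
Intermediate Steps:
X(V) = 1
T(w) = 4 + 6*w
a(Q) = 4 + 4*Q² (a(Q) = 4 + (Q + Q)² = 4 + (2*Q)² = 4 + 4*Q²)
X(-7) + 50*a(T(s(3))) = 1 + 50*(4 + 4*(4 + 6*3)²) = 1 + 50*(4 + 4*(4 + 18)²) = 1 + 50*(4 + 4*22²) = 1 + 50*(4 + 4*484) = 1 + 50*(4 + 1936) = 1 + 50*1940 = 1 + 97000 = 97001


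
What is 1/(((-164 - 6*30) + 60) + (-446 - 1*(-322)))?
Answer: -1/408 ≈ -0.0024510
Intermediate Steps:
1/(((-164 - 6*30) + 60) + (-446 - 1*(-322))) = 1/(((-164 - 180) + 60) + (-446 + 322)) = 1/((-344 + 60) - 124) = 1/(-284 - 124) = 1/(-408) = -1/408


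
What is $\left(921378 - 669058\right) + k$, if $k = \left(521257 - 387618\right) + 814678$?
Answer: $1200637$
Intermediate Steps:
$k = 948317$ ($k = 133639 + 814678 = 948317$)
$\left(921378 - 669058\right) + k = \left(921378 - 669058\right) + 948317 = 252320 + 948317 = 1200637$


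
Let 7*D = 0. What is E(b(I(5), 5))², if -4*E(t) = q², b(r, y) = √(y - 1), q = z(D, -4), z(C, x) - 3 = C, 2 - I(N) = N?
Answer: 81/16 ≈ 5.0625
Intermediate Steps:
D = 0 (D = (⅐)*0 = 0)
I(N) = 2 - N
z(C, x) = 3 + C
q = 3 (q = 3 + 0 = 3)
b(r, y) = √(-1 + y)
E(t) = -9/4 (E(t) = -¼*3² = -¼*9 = -9/4)
E(b(I(5), 5))² = (-9/4)² = 81/16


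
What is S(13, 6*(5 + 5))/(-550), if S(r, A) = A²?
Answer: -72/11 ≈ -6.5455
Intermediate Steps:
S(13, 6*(5 + 5))/(-550) = (6*(5 + 5))²/(-550) = (6*10)²*(-1/550) = 60²*(-1/550) = 3600*(-1/550) = -72/11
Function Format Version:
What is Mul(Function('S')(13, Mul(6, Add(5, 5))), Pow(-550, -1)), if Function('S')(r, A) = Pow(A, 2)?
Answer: Rational(-72, 11) ≈ -6.5455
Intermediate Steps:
Mul(Function('S')(13, Mul(6, Add(5, 5))), Pow(-550, -1)) = Mul(Pow(Mul(6, Add(5, 5)), 2), Pow(-550, -1)) = Mul(Pow(Mul(6, 10), 2), Rational(-1, 550)) = Mul(Pow(60, 2), Rational(-1, 550)) = Mul(3600, Rational(-1, 550)) = Rational(-72, 11)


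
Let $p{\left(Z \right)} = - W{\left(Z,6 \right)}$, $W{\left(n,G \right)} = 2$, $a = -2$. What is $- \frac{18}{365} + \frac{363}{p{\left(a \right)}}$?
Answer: $- \frac{132531}{730} \approx -181.55$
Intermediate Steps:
$p{\left(Z \right)} = -2$ ($p{\left(Z \right)} = \left(-1\right) 2 = -2$)
$- \frac{18}{365} + \frac{363}{p{\left(a \right)}} = - \frac{18}{365} + \frac{363}{-2} = \left(-18\right) \frac{1}{365} + 363 \left(- \frac{1}{2}\right) = - \frac{18}{365} - \frac{363}{2} = - \frac{132531}{730}$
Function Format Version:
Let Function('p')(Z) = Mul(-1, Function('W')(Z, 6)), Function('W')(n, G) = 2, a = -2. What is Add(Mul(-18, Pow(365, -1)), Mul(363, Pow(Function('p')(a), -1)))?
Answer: Rational(-132531, 730) ≈ -181.55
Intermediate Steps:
Function('p')(Z) = -2 (Function('p')(Z) = Mul(-1, 2) = -2)
Add(Mul(-18, Pow(365, -1)), Mul(363, Pow(Function('p')(a), -1))) = Add(Mul(-18, Pow(365, -1)), Mul(363, Pow(-2, -1))) = Add(Mul(-18, Rational(1, 365)), Mul(363, Rational(-1, 2))) = Add(Rational(-18, 365), Rational(-363, 2)) = Rational(-132531, 730)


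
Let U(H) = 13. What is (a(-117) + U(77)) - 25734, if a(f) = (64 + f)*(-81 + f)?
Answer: -15227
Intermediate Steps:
a(f) = (-81 + f)*(64 + f)
(a(-117) + U(77)) - 25734 = ((-5184 + (-117)² - 17*(-117)) + 13) - 25734 = ((-5184 + 13689 + 1989) + 13) - 25734 = (10494 + 13) - 25734 = 10507 - 25734 = -15227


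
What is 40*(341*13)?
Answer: 177320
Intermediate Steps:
40*(341*13) = 40*4433 = 177320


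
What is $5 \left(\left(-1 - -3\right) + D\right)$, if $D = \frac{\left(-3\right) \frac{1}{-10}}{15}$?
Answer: $\frac{101}{10} \approx 10.1$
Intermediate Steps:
$D = \frac{1}{50}$ ($D = \left(-3\right) \left(- \frac{1}{10}\right) \frac{1}{15} = \frac{3}{10} \cdot \frac{1}{15} = \frac{1}{50} \approx 0.02$)
$5 \left(\left(-1 - -3\right) + D\right) = 5 \left(\left(-1 - -3\right) + \frac{1}{50}\right) = 5 \left(\left(-1 + 3\right) + \frac{1}{50}\right) = 5 \left(2 + \frac{1}{50}\right) = 5 \cdot \frac{101}{50} = \frac{101}{10}$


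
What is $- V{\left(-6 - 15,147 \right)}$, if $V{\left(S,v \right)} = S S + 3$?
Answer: $-444$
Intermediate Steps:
$V{\left(S,v \right)} = 3 + S^{2}$ ($V{\left(S,v \right)} = S^{2} + 3 = 3 + S^{2}$)
$- V{\left(-6 - 15,147 \right)} = - (3 + \left(-6 - 15\right)^{2}) = - (3 + \left(-21\right)^{2}) = - (3 + 441) = \left(-1\right) 444 = -444$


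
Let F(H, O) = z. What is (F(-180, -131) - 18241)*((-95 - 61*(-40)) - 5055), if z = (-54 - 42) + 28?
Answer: 49617390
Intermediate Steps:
z = -68 (z = -96 + 28 = -68)
F(H, O) = -68
(F(-180, -131) - 18241)*((-95 - 61*(-40)) - 5055) = (-68 - 18241)*((-95 - 61*(-40)) - 5055) = -18309*((-95 + 2440) - 5055) = -18309*(2345 - 5055) = -18309*(-2710) = 49617390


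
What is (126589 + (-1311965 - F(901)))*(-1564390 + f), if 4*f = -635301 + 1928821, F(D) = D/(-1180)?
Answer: 173585377616679/118 ≈ 1.4711e+12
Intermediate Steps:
F(D) = -D/1180 (F(D) = D*(-1/1180) = -D/1180)
f = 323380 (f = (-635301 + 1928821)/4 = (¼)*1293520 = 323380)
(126589 + (-1311965 - F(901)))*(-1564390 + f) = (126589 + (-1311965 - (-1)*901/1180))*(-1564390 + 323380) = (126589 + (-1311965 - 1*(-901/1180)))*(-1241010) = (126589 + (-1311965 + 901/1180))*(-1241010) = (126589 - 1548117799/1180)*(-1241010) = -1398742779/1180*(-1241010) = 173585377616679/118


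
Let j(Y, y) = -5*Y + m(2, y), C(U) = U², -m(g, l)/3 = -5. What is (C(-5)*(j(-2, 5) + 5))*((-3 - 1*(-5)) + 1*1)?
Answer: 2250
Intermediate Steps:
m(g, l) = 15 (m(g, l) = -3*(-5) = 15)
j(Y, y) = 15 - 5*Y (j(Y, y) = -5*Y + 15 = 15 - 5*Y)
(C(-5)*(j(-2, 5) + 5))*((-3 - 1*(-5)) + 1*1) = ((-5)²*((15 - 5*(-2)) + 5))*((-3 - 1*(-5)) + 1*1) = (25*((15 + 10) + 5))*((-3 + 5) + 1) = (25*(25 + 5))*(2 + 1) = (25*30)*3 = 750*3 = 2250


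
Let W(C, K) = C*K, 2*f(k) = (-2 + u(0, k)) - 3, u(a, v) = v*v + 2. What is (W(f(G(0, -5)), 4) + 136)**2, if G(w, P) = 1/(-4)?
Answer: 1083681/64 ≈ 16933.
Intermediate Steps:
G(w, P) = -1/4
u(a, v) = 2 + v**2 (u(a, v) = v**2 + 2 = 2 + v**2)
f(k) = -3/2 + k**2/2 (f(k) = ((-2 + (2 + k**2)) - 3)/2 = (k**2 - 3)/2 = (-3 + k**2)/2 = -3/2 + k**2/2)
(W(f(G(0, -5)), 4) + 136)**2 = ((-3/2 + (-1/4)**2/2)*4 + 136)**2 = ((-3/2 + (1/2)*(1/16))*4 + 136)**2 = ((-3/2 + 1/32)*4 + 136)**2 = (-47/32*4 + 136)**2 = (-47/8 + 136)**2 = (1041/8)**2 = 1083681/64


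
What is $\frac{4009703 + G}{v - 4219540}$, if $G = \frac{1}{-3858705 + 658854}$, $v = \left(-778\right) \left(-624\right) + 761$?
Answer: $- \frac{12830452154252}{11946026137257} \approx -1.074$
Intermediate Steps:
$v = 486233$ ($v = 485472 + 761 = 486233$)
$G = - \frac{1}{3199851}$ ($G = \frac{1}{-3199851} = - \frac{1}{3199851} \approx -3.1251 \cdot 10^{-7}$)
$\frac{4009703 + G}{v - 4219540} = \frac{4009703 - \frac{1}{3199851}}{486233 - 4219540} = \frac{12830452154252}{3199851 \left(-3733307\right)} = \frac{12830452154252}{3199851} \left(- \frac{1}{3733307}\right) = - \frac{12830452154252}{11946026137257}$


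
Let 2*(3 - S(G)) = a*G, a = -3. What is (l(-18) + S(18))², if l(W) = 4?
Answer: 1156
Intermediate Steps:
S(G) = 3 + 3*G/2 (S(G) = 3 - (-3)*G/2 = 3 + 3*G/2)
(l(-18) + S(18))² = (4 + (3 + (3/2)*18))² = (4 + (3 + 27))² = (4 + 30)² = 34² = 1156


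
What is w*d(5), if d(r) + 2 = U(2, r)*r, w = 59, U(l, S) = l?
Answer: 472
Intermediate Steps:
d(r) = -2 + 2*r
w*d(5) = 59*(-2 + 2*5) = 59*(-2 + 10) = 59*8 = 472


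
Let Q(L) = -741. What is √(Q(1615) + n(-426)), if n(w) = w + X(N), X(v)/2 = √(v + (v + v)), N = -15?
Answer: √(-1167 + 6*I*√5) ≈ 0.1964 + 34.162*I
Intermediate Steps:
X(v) = 2*√3*√v (X(v) = 2*√(v + (v + v)) = 2*√(v + 2*v) = 2*√(3*v) = 2*(√3*√v) = 2*√3*√v)
n(w) = w + 6*I*√5 (n(w) = w + 2*√3*√(-15) = w + 2*√3*(I*√15) = w + 6*I*√5)
√(Q(1615) + n(-426)) = √(-741 + (-426 + 6*I*√5)) = √(-1167 + 6*I*√5)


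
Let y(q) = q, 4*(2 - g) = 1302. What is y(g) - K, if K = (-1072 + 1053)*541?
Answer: 19911/2 ≈ 9955.5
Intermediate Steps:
g = -647/2 (g = 2 - ¼*1302 = 2 - 651/2 = -647/2 ≈ -323.50)
K = -10279 (K = -19*541 = -10279)
y(g) - K = -647/2 - 1*(-10279) = -647/2 + 10279 = 19911/2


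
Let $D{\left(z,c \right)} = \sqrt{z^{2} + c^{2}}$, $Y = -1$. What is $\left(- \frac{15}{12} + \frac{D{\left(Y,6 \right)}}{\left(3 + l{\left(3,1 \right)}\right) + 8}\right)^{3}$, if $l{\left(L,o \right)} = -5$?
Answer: $- \frac{1115}{192} + \frac{823 \sqrt{37}}{864} \approx -0.013179$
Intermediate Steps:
$D{\left(z,c \right)} = \sqrt{c^{2} + z^{2}}$
$\left(- \frac{15}{12} + \frac{D{\left(Y,6 \right)}}{\left(3 + l{\left(3,1 \right)}\right) + 8}\right)^{3} = \left(- \frac{15}{12} + \frac{\sqrt{6^{2} + \left(-1\right)^{2}}}{\left(3 - 5\right) + 8}\right)^{3} = \left(\left(-15\right) \frac{1}{12} + \frac{\sqrt{36 + 1}}{-2 + 8}\right)^{3} = \left(- \frac{5}{4} + \frac{\sqrt{37}}{6}\right)^{3}$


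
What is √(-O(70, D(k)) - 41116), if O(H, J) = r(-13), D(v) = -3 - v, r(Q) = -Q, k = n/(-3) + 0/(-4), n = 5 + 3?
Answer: I*√41129 ≈ 202.8*I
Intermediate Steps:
n = 8
k = -8/3 (k = 8/(-3) + 0/(-4) = 8*(-⅓) + 0*(-¼) = -8/3 + 0 = -8/3 ≈ -2.6667)
O(H, J) = 13 (O(H, J) = -1*(-13) = 13)
√(-O(70, D(k)) - 41116) = √(-1*13 - 41116) = √(-13 - 41116) = √(-41129) = I*√41129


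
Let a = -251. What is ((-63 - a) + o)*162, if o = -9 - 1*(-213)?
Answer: 63504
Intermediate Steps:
o = 204 (o = -9 + 213 = 204)
((-63 - a) + o)*162 = ((-63 - 1*(-251)) + 204)*162 = ((-63 + 251) + 204)*162 = (188 + 204)*162 = 392*162 = 63504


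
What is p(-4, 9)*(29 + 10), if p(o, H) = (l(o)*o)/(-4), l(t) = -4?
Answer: -156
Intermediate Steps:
p(o, H) = o (p(o, H) = -4*o/(-4) = -4*o*(-¼) = o)
p(-4, 9)*(29 + 10) = -4*(29 + 10) = -4*39 = -156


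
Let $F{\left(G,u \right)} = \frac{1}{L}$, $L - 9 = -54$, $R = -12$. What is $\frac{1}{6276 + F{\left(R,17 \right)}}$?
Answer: $\frac{45}{282419} \approx 0.00015934$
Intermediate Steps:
$L = -45$ ($L = 9 - 54 = -45$)
$F{\left(G,u \right)} = - \frac{1}{45}$ ($F{\left(G,u \right)} = \frac{1}{-45} = - \frac{1}{45}$)
$\frac{1}{6276 + F{\left(R,17 \right)}} = \frac{1}{6276 - \frac{1}{45}} = \frac{1}{\frac{282419}{45}} = \frac{45}{282419}$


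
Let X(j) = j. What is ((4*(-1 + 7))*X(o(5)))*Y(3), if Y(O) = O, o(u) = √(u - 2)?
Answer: 72*√3 ≈ 124.71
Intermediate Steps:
o(u) = √(-2 + u)
((4*(-1 + 7))*X(o(5)))*Y(3) = ((4*(-1 + 7))*√(-2 + 5))*3 = ((4*6)*√3)*3 = (24*√3)*3 = 72*√3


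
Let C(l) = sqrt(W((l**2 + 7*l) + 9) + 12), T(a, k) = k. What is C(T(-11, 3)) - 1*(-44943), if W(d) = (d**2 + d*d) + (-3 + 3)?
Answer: 44943 + sqrt(3054) ≈ 44998.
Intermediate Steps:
W(d) = 2*d**2 (W(d) = (d**2 + d**2) + 0 = 2*d**2 + 0 = 2*d**2)
C(l) = sqrt(12 + 2*(9 + l**2 + 7*l)**2) (C(l) = sqrt(2*((l**2 + 7*l) + 9)**2 + 12) = sqrt(2*(9 + l**2 + 7*l)**2 + 12) = sqrt(12 + 2*(9 + l**2 + 7*l)**2))
C(T(-11, 3)) - 1*(-44943) = sqrt(12 + 2*(9 + 3**2 + 7*3)**2) - 1*(-44943) = sqrt(12 + 2*(9 + 9 + 21)**2) + 44943 = sqrt(12 + 2*39**2) + 44943 = sqrt(12 + 2*1521) + 44943 = sqrt(12 + 3042) + 44943 = sqrt(3054) + 44943 = 44943 + sqrt(3054)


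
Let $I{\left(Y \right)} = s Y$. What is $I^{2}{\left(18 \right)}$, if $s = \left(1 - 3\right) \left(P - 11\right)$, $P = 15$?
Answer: $20736$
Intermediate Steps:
$s = -8$ ($s = \left(1 - 3\right) \left(15 - 11\right) = \left(-2\right) 4 = -8$)
$I{\left(Y \right)} = - 8 Y$
$I^{2}{\left(18 \right)} = \left(\left(-8\right) 18\right)^{2} = \left(-144\right)^{2} = 20736$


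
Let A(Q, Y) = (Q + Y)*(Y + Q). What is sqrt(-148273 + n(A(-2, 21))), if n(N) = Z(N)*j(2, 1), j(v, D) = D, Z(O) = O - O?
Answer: I*sqrt(148273) ≈ 385.06*I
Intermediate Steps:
Z(O) = 0
A(Q, Y) = (Q + Y)**2 (A(Q, Y) = (Q + Y)*(Q + Y) = (Q + Y)**2)
n(N) = 0 (n(N) = 0*1 = 0)
sqrt(-148273 + n(A(-2, 21))) = sqrt(-148273 + 0) = sqrt(-148273) = I*sqrt(148273)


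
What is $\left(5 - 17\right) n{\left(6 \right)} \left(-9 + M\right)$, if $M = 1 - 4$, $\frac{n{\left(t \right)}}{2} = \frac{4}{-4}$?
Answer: $-288$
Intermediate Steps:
$n{\left(t \right)} = -2$ ($n{\left(t \right)} = 2 \frac{4}{-4} = 2 \cdot 4 \left(- \frac{1}{4}\right) = 2 \left(-1\right) = -2$)
$M = -3$
$\left(5 - 17\right) n{\left(6 \right)} \left(-9 + M\right) = \left(5 - 17\right) \left(-2\right) \left(-9 - 3\right) = \left(5 - 17\right) \left(-2\right) \left(-12\right) = \left(-12\right) \left(-2\right) \left(-12\right) = 24 \left(-12\right) = -288$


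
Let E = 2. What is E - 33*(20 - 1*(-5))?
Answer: -823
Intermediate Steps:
E - 33*(20 - 1*(-5)) = 2 - 33*(20 - 1*(-5)) = 2 - 33*(20 + 5) = 2 - 33*25 = 2 - 825 = -823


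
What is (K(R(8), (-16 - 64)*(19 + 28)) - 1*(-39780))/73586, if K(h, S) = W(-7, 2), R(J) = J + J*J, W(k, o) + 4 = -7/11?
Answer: 437529/809446 ≈ 0.54053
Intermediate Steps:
W(k, o) = -51/11 (W(k, o) = -4 - 7/11 = -51/11)
R(J) = J + J²
K(h, S) = -51/11
(K(R(8), (-16 - 64)*(19 + 28)) - 1*(-39780))/73586 = (-51/11 - 1*(-39780))/73586 = (-51/11 + 39780)*(1/73586) = (437529/11)*(1/73586) = 437529/809446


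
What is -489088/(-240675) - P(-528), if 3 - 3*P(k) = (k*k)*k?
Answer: -11808955450787/240675 ≈ -4.9066e+7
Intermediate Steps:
P(k) = 1 - k³/3 (P(k) = 1 - k*k*k/3 = 1 - k²*k/3 = 1 - k³/3)
-489088/(-240675) - P(-528) = -489088/(-240675) - (1 - ⅓*(-528)³) = -489088*(-1/240675) - (1 - ⅓*(-147197952)) = 489088/240675 - (1 + 49065984) = 489088/240675 - 1*49065985 = 489088/240675 - 49065985 = -11808955450787/240675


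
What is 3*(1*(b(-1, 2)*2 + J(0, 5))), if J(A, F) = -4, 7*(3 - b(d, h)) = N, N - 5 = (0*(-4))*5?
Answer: 12/7 ≈ 1.7143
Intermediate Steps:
N = 5 (N = 5 + (0*(-4))*5 = 5 + 0*5 = 5 + 0 = 5)
b(d, h) = 16/7 (b(d, h) = 3 - 1/7*5 = 3 - 5/7 = 16/7)
3*(1*(b(-1, 2)*2 + J(0, 5))) = 3*(1*((16/7)*2 - 4)) = 3*(1*(32/7 - 4)) = 3*(1*(4/7)) = 3*(4/7) = 12/7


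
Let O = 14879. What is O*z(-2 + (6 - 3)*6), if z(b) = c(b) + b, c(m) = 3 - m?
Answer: 44637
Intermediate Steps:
z(b) = 3 (z(b) = (3 - b) + b = 3)
O*z(-2 + (6 - 3)*6) = 14879*3 = 44637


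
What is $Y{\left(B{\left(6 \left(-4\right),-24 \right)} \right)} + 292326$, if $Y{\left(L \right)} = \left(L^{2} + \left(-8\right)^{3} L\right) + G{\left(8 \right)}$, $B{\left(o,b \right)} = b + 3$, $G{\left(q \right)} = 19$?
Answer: $303538$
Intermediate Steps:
$B{\left(o,b \right)} = 3 + b$
$Y{\left(L \right)} = 19 + L^{2} - 512 L$ ($Y{\left(L \right)} = \left(L^{2} + \left(-8\right)^{3} L\right) + 19 = \left(L^{2} - 512 L\right) + 19 = 19 + L^{2} - 512 L$)
$Y{\left(B{\left(6 \left(-4\right),-24 \right)} \right)} + 292326 = \left(19 + \left(3 - 24\right)^{2} - 512 \left(3 - 24\right)\right) + 292326 = \left(19 + \left(-21\right)^{2} - -10752\right) + 292326 = \left(19 + 441 + 10752\right) + 292326 = 11212 + 292326 = 303538$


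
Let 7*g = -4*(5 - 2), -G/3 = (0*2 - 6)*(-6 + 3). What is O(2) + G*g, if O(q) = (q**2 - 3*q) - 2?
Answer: 620/7 ≈ 88.571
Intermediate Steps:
O(q) = -2 + q**2 - 3*q
G = -54 (G = -3*(0*2 - 6)*(-6 + 3) = -3*(0 - 6)*(-3) = -(-18)*(-3) = -3*18 = -54)
g = -12/7 (g = (-4*(5 - 2))/7 = (-4*3)/7 = (1/7)*(-12) = -12/7 ≈ -1.7143)
O(2) + G*g = (-2 + 2**2 - 3*2) - 54*(-12/7) = (-2 + 4 - 6) + 648/7 = -4 + 648/7 = 620/7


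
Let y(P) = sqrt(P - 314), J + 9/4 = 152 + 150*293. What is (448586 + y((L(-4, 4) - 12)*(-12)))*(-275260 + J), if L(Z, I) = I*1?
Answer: -207390503813/2 - 924641*I*sqrt(218)/4 ≈ -1.037e+11 - 3.413e+6*I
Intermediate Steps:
L(Z, I) = I
J = 176399/4 (J = -9/4 + (152 + 150*293) = -9/4 + (152 + 43950) = -9/4 + 44102 = 176399/4 ≈ 44100.)
y(P) = sqrt(-314 + P)
(448586 + y((L(-4, 4) - 12)*(-12)))*(-275260 + J) = (448586 + sqrt(-314 + (4 - 12)*(-12)))*(-275260 + 176399/4) = (448586 + sqrt(-314 - 8*(-12)))*(-924641/4) = (448586 + sqrt(-314 + 96))*(-924641/4) = (448586 + sqrt(-218))*(-924641/4) = (448586 + I*sqrt(218))*(-924641/4) = -207390503813/2 - 924641*I*sqrt(218)/4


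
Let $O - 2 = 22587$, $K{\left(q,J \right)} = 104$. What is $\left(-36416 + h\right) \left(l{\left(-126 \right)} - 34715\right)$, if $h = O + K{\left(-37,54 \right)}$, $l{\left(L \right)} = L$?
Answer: $478123043$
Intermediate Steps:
$O = 22589$ ($O = 2 + 22587 = 22589$)
$h = 22693$ ($h = 22589 + 104 = 22693$)
$\left(-36416 + h\right) \left(l{\left(-126 \right)} - 34715\right) = \left(-36416 + 22693\right) \left(-126 - 34715\right) = \left(-13723\right) \left(-34841\right) = 478123043$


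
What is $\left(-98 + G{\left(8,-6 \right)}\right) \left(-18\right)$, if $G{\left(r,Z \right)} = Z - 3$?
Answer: $1926$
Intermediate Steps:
$G{\left(r,Z \right)} = -3 + Z$ ($G{\left(r,Z \right)} = Z - 3 = -3 + Z$)
$\left(-98 + G{\left(8,-6 \right)}\right) \left(-18\right) = \left(-98 - 9\right) \left(-18\right) = \left(-107\right) \left(-18\right) = 1926$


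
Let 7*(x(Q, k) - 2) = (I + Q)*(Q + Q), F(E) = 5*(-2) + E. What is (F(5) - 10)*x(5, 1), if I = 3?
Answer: -1410/7 ≈ -201.43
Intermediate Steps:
F(E) = -10 + E
x(Q, k) = 2 + 2*Q*(3 + Q)/7 (x(Q, k) = 2 + ((3 + Q)*(Q + Q))/7 = 2 + ((3 + Q)*(2*Q))/7 = 2 + (2*Q*(3 + Q))/7 = 2 + 2*Q*(3 + Q)/7)
(F(5) - 10)*x(5, 1) = ((-10 + 5) - 10)*(2 + (2/7)*5**2 + (6/7)*5) = (-5 - 10)*(2 + (2/7)*25 + 30/7) = -15*(2 + 50/7 + 30/7) = -15*94/7 = -1410/7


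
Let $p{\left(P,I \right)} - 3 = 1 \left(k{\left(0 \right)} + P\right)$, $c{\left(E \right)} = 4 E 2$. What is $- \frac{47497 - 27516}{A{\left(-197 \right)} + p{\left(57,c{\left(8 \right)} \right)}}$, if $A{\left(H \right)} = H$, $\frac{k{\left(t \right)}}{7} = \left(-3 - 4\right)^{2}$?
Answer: $- \frac{19981}{206} \approx -96.995$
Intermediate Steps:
$k{\left(t \right)} = 343$ ($k{\left(t \right)} = 7 \left(-3 - 4\right)^{2} = 7 \left(-7\right)^{2} = 7 \cdot 49 = 343$)
$c{\left(E \right)} = 8 E$
$p{\left(P,I \right)} = 346 + P$ ($p{\left(P,I \right)} = 3 + 1 \left(343 + P\right) = 3 + \left(343 + P\right) = 346 + P$)
$- \frac{47497 - 27516}{A{\left(-197 \right)} + p{\left(57,c{\left(8 \right)} \right)}} = - \frac{47497 - 27516}{-197 + \left(346 + 57\right)} = - \frac{19981}{-197 + 403} = - \frac{19981}{206}$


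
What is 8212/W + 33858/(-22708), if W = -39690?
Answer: -54653647/32188590 ≈ -1.6979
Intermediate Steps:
8212/W + 33858/(-22708) = 8212/(-39690) + 33858/(-22708) = 8212*(-1/39690) + 33858*(-1/22708) = -4106/19845 - 16929/11354 = -54653647/32188590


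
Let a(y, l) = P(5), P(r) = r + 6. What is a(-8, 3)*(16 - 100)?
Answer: -924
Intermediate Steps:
P(r) = 6 + r
a(y, l) = 11 (a(y, l) = 6 + 5 = 11)
a(-8, 3)*(16 - 100) = 11*(16 - 100) = 11*(-84) = -924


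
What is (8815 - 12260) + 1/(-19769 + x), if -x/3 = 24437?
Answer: -320660601/93080 ≈ -3445.0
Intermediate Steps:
x = -73311 (x = -3*24437 = -73311)
(8815 - 12260) + 1/(-19769 + x) = (8815 - 12260) + 1/(-19769 - 73311) = -3445 + 1/(-93080) = -3445 - 1/93080 = -320660601/93080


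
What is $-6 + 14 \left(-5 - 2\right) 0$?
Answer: $-6$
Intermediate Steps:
$-6 + 14 \left(-5 - 2\right) 0 = -6 + 14 \left(\left(-7\right) 0\right) = -6 + 14 \cdot 0 = -6 + 0 = -6$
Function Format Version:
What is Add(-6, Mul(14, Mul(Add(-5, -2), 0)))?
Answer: -6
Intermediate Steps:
Add(-6, Mul(14, Mul(Add(-5, -2), 0))) = Add(-6, Mul(14, Mul(-7, 0))) = Add(-6, Mul(14, 0)) = Add(-6, 0) = -6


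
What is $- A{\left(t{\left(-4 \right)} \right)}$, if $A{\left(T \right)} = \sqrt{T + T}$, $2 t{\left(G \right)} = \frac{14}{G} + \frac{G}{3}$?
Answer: $- \frac{i \sqrt{174}}{6} \approx - 2.1985 i$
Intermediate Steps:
$t{\left(G \right)} = \frac{7}{G} + \frac{G}{6}$ ($t{\left(G \right)} = \frac{\frac{14}{G} + \frac{G}{3}}{2} = \frac{7}{G} + \frac{G}{6}$)
$A{\left(T \right)} = \sqrt{2} \sqrt{T}$ ($A{\left(T \right)} = \sqrt{2 T} = \sqrt{2} \sqrt{T}$)
$- A{\left(t{\left(-4 \right)} \right)} = - \sqrt{2} \sqrt{\frac{7}{-4} + \frac{1}{6} \left(-4\right)} = - \sqrt{2} \sqrt{7 \left(- \frac{1}{4}\right) - \frac{2}{3}} = - \sqrt{2} \sqrt{- \frac{7}{4} - \frac{2}{3}} = - \sqrt{2} \sqrt{- \frac{29}{12}} = - \sqrt{2} \frac{i \sqrt{87}}{6} = - \frac{i \sqrt{174}}{6}$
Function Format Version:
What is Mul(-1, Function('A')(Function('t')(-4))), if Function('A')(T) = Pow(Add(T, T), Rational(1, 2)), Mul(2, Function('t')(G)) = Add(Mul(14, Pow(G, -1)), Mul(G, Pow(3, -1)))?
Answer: Mul(Rational(-1, 6), I, Pow(174, Rational(1, 2))) ≈ Mul(-2.1985, I)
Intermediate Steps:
Function('t')(G) = Add(Mul(7, Pow(G, -1)), Mul(Rational(1, 6), G)) (Function('t')(G) = Mul(Rational(1, 2), Add(Mul(14, Pow(G, -1)), Mul(G, Pow(3, -1)))) = Mul(Rational(1, 2), Add(Mul(14, Pow(G, -1)), Mul(G, Rational(1, 3)))) = Mul(Rational(1, 2), Add(Mul(14, Pow(G, -1)), Mul(Rational(1, 3), G))) = Add(Mul(7, Pow(G, -1)), Mul(Rational(1, 6), G)))
Function('A')(T) = Mul(Pow(2, Rational(1, 2)), Pow(T, Rational(1, 2))) (Function('A')(T) = Pow(Mul(2, T), Rational(1, 2)) = Mul(Pow(2, Rational(1, 2)), Pow(T, Rational(1, 2))))
Mul(-1, Function('A')(Function('t')(-4))) = Mul(-1, Mul(Pow(2, Rational(1, 2)), Pow(Add(Mul(7, Pow(-4, -1)), Mul(Rational(1, 6), -4)), Rational(1, 2)))) = Mul(-1, Mul(Pow(2, Rational(1, 2)), Pow(Add(Mul(7, Rational(-1, 4)), Rational(-2, 3)), Rational(1, 2)))) = Mul(-1, Mul(Pow(2, Rational(1, 2)), Pow(Add(Rational(-7, 4), Rational(-2, 3)), Rational(1, 2)))) = Mul(-1, Mul(Pow(2, Rational(1, 2)), Pow(Rational(-29, 12), Rational(1, 2)))) = Mul(-1, Mul(Pow(2, Rational(1, 2)), Mul(Rational(1, 6), I, Pow(87, Rational(1, 2))))) = Mul(-1, Mul(Rational(1, 6), I, Pow(174, Rational(1, 2)))) = Mul(Rational(-1, 6), I, Pow(174, Rational(1, 2)))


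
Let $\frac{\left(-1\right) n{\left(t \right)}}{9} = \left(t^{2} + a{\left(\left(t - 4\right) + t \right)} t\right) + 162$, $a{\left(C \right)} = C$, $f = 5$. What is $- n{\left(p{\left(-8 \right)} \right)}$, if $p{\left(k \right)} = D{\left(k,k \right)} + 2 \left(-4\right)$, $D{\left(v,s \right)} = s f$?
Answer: $65394$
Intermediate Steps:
$D{\left(v,s \right)} = 5 s$ ($D{\left(v,s \right)} = s 5 = 5 s$)
$p{\left(k \right)} = -8 + 5 k$ ($p{\left(k \right)} = 5 k + 2 \left(-4\right) = 5 k - 8 = -8 + 5 k$)
$n{\left(t \right)} = -1458 - 9 t^{2} - 9 t \left(-4 + 2 t\right)$ ($n{\left(t \right)} = - 9 \left(\left(t^{2} + \left(\left(t - 4\right) + t\right) t\right) + 162\right) = - 9 \left(\left(t^{2} + \left(\left(-4 + t\right) + t\right) t\right) + 162\right) = - 9 \left(\left(t^{2} + \left(-4 + 2 t\right) t\right) + 162\right) = - 9 \left(\left(t^{2} + t \left(-4 + 2 t\right)\right) + 162\right) = - 9 \left(162 + t^{2} + t \left(-4 + 2 t\right)\right) = -1458 - 9 t^{2} - 9 t \left(-4 + 2 t\right)$)
$- n{\left(p{\left(-8 \right)} \right)} = - (-1458 - 27 \left(-8 + 5 \left(-8\right)\right)^{2} + 36 \left(-8 + 5 \left(-8\right)\right)) = - (-1458 - 27 \left(-8 - 40\right)^{2} + 36 \left(-8 - 40\right)) = - (-1458 - 27 \left(-48\right)^{2} + 36 \left(-48\right)) = - (-1458 - 62208 - 1728) = \left(-1\right) \left(-65394\right) = 65394$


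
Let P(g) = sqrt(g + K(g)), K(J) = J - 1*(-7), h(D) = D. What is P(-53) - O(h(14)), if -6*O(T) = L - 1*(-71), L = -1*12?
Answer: 59/6 + 3*I*sqrt(11) ≈ 9.8333 + 9.9499*I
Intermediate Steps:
L = -12
O(T) = -59/6 (O(T) = -(-12 - 1*(-71))/6 = -(-12 + 71)/6 = -1/6*59 = -59/6)
K(J) = 7 + J (K(J) = J + 7 = 7 + J)
P(g) = sqrt(7 + 2*g) (P(g) = sqrt(g + (7 + g)) = sqrt(7 + 2*g))
P(-53) - O(h(14)) = sqrt(7 + 2*(-53)) - 1*(-59/6) = sqrt(7 - 106) + 59/6 = sqrt(-99) + 59/6 = 3*I*sqrt(11) + 59/6 = 59/6 + 3*I*sqrt(11)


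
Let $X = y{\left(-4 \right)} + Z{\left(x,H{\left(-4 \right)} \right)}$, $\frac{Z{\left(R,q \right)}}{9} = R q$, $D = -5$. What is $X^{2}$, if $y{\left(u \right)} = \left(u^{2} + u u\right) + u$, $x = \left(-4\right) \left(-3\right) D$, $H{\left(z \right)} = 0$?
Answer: $784$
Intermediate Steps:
$x = -60$ ($x = \left(-4\right) \left(-3\right) \left(-5\right) = 12 \left(-5\right) = -60$)
$Z{\left(R,q \right)} = 9 R q$
$y{\left(u \right)} = u + 2 u^{2}$ ($y{\left(u \right)} = \left(u^{2} + u^{2}\right) + u = 2 u^{2} + u = u + 2 u^{2}$)
$X = 28$ ($X = - 4 \left(1 + 2 \left(-4\right)\right) + 9 \left(-60\right) 0 = - 4 \left(1 - 8\right) + 0 = \left(-4\right) \left(-7\right) + 0 = 28 + 0 = 28$)
$X^{2} = 28^{2} = 784$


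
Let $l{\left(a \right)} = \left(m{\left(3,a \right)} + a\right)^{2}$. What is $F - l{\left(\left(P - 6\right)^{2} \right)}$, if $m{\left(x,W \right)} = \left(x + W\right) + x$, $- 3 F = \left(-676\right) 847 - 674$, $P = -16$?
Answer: $-757594$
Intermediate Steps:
$F = 191082$ ($F = - \frac{\left(-676\right) 847 - 674}{3} = - \frac{-572572 - 674}{3} = \left(- \frac{1}{3}\right) \left(-573246\right) = 191082$)
$m{\left(x,W \right)} = W + 2 x$ ($m{\left(x,W \right)} = \left(W + x\right) + x = W + 2 x$)
$l{\left(a \right)} = \left(6 + 2 a\right)^{2}$ ($l{\left(a \right)} = \left(\left(a + 2 \cdot 3\right) + a\right)^{2} = \left(\left(a + 6\right) + a\right)^{2} = \left(\left(6 + a\right) + a\right)^{2} = \left(6 + 2 a\right)^{2}$)
$F - l{\left(\left(P - 6\right)^{2} \right)} = 191082 - 4 \left(3 + \left(-16 - 6\right)^{2}\right)^{2} = 191082 - 4 \left(3 + \left(-22\right)^{2}\right)^{2} = 191082 - 4 \left(3 + 484\right)^{2} = 191082 - 4 \cdot 487^{2} = 191082 - 4 \cdot 237169 = 191082 - 948676 = -757594$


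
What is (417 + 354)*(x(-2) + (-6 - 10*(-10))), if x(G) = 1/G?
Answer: 144177/2 ≈ 72089.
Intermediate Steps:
(417 + 354)*(x(-2) + (-6 - 10*(-10))) = (417 + 354)*(1/(-2) + (-6 - 10*(-10))) = 771*(-½ + (-6 + 100)) = 771*(-½ + 94) = 771*(187/2) = 144177/2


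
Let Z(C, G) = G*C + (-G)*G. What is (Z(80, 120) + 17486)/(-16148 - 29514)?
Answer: -6343/22831 ≈ -0.27782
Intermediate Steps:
Z(C, G) = -G² + C*G (Z(C, G) = C*G - G² = -G² + C*G)
(Z(80, 120) + 17486)/(-16148 - 29514) = (120*(80 - 1*120) + 17486)/(-16148 - 29514) = (120*(80 - 120) + 17486)/(-45662) = (120*(-40) + 17486)*(-1/45662) = (-4800 + 17486)*(-1/45662) = 12686*(-1/45662) = -6343/22831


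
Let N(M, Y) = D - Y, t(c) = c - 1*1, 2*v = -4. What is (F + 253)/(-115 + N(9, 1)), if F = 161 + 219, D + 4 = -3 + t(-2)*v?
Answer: -211/39 ≈ -5.4103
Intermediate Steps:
v = -2 (v = (½)*(-4) = -2)
t(c) = -1 + c (t(c) = c - 1 = -1 + c)
D = -1 (D = -4 + (-3 + (-1 - 2)*(-2)) = -4 + (-3 - 3*(-2)) = -4 + (-3 + 6) = -4 + 3 = -1)
N(M, Y) = -1 - Y
F = 380
(F + 253)/(-115 + N(9, 1)) = (380 + 253)/(-115 + (-1 - 1*1)) = 633/(-115 + (-1 - 1)) = 633/(-115 - 2) = 633/(-117) = 633*(-1/117) = -211/39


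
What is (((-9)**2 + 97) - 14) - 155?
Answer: 9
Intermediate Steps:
(((-9)**2 + 97) - 14) - 155 = ((81 + 97) - 14) - 155 = (178 - 14) - 155 = 164 - 155 = 9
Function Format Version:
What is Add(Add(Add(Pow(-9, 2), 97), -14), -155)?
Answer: 9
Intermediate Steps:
Add(Add(Add(Pow(-9, 2), 97), -14), -155) = Add(Add(Add(81, 97), -14), -155) = Add(Add(178, -14), -155) = Add(164, -155) = 9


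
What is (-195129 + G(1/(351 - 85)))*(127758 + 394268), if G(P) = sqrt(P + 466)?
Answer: -101862411354 + 783039*sqrt(3663618)/133 ≈ -1.0185e+11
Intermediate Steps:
G(P) = sqrt(466 + P)
(-195129 + G(1/(351 - 85)))*(127758 + 394268) = (-195129 + sqrt(466 + 1/(351 - 85)))*(127758 + 394268) = (-195129 + sqrt(466 + 1/266))*522026 = (-195129 + sqrt(123957/266))*522026 = (-195129 + 3*sqrt(3663618)/266)*522026 = -101862411354 + 783039*sqrt(3663618)/133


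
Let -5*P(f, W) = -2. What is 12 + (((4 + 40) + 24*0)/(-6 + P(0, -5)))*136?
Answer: -7396/7 ≈ -1056.6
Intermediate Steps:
P(f, W) = ⅖ (P(f, W) = -⅕*(-2) = ⅖)
12 + (((4 + 40) + 24*0)/(-6 + P(0, -5)))*136 = 12 + (((4 + 40) + 24*0)/(-6 + ⅖))*136 = 12 + ((44 + 0)/(-28/5))*136 = 12 + (44*(-5/28))*136 = 12 - 55/7*136 = 12 - 7480/7 = -7396/7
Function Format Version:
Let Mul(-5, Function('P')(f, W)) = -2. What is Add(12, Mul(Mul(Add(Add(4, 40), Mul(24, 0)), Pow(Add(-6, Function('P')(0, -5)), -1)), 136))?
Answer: Rational(-7396, 7) ≈ -1056.6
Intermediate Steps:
Function('P')(f, W) = Rational(2, 5) (Function('P')(f, W) = Mul(Rational(-1, 5), -2) = Rational(2, 5))
Add(12, Mul(Mul(Add(Add(4, 40), Mul(24, 0)), Pow(Add(-6, Function('P')(0, -5)), -1)), 136)) = Add(12, Mul(Mul(Add(Add(4, 40), Mul(24, 0)), Pow(Add(-6, Rational(2, 5)), -1)), 136)) = Add(12, Mul(Mul(Add(44, 0), Pow(Rational(-28, 5), -1)), 136)) = Add(12, Mul(Mul(44, Rational(-5, 28)), 136)) = Add(12, Mul(Rational(-55, 7), 136)) = Add(12, Rational(-7480, 7)) = Rational(-7396, 7)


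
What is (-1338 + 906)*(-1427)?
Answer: 616464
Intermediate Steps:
(-1338 + 906)*(-1427) = -432*(-1427) = 616464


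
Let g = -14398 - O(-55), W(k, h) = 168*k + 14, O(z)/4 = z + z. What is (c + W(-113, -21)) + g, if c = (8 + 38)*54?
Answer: -30444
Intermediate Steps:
O(z) = 8*z (O(z) = 4*(z + z) = 4*(2*z) = 8*z)
c = 2484 (c = 46*54 = 2484)
W(k, h) = 14 + 168*k
g = -13958 (g = -14398 - 8*(-55) = -14398 - 1*(-440) = -14398 + 440 = -13958)
(c + W(-113, -21)) + g = (2484 + (14 + 168*(-113))) - 13958 = (2484 + (14 - 18984)) - 13958 = (2484 - 18970) - 13958 = -16486 - 13958 = -30444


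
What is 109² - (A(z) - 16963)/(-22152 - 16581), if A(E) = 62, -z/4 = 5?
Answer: 460169872/38733 ≈ 11881.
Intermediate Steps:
z = -20 (z = -4*5 = -20)
109² - (A(z) - 16963)/(-22152 - 16581) = 109² - (62 - 16963)/(-22152 - 16581) = 11881 - (-16901)/(-38733) = 11881 - (-16901)*(-1)/38733 = 11881 - 1*16901/38733 = 11881 - 16901/38733 = 460169872/38733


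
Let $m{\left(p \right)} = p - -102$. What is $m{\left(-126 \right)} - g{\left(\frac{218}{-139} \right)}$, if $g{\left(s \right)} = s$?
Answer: $- \frac{3118}{139} \approx -22.432$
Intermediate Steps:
$m{\left(p \right)} = 102 + p$ ($m{\left(p \right)} = p + 102 = 102 + p$)
$m{\left(-126 \right)} - g{\left(\frac{218}{-139} \right)} = \left(102 - 126\right) - \frac{218}{-139} = -24 - 218 \left(- \frac{1}{139}\right) = -24 - - \frac{218}{139} = -24 + \frac{218}{139} = - \frac{3118}{139}$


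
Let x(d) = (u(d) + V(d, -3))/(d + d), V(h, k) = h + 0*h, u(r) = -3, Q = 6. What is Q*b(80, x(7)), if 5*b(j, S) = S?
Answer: 12/35 ≈ 0.34286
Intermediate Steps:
V(h, k) = h (V(h, k) = h + 0 = h)
x(d) = (-3 + d)/(2*d) (x(d) = (-3 + d)/(d + d) = (-3 + d)/((2*d)) = (-3 + d)*(1/(2*d)) = (-3 + d)/(2*d))
b(j, S) = S/5
Q*b(80, x(7)) = 6*(((½)*(-3 + 7)/7)/5) = 6*(((½)*(⅐)*4)/5) = 6*((⅕)*(2/7)) = 6*(2/35) = 12/35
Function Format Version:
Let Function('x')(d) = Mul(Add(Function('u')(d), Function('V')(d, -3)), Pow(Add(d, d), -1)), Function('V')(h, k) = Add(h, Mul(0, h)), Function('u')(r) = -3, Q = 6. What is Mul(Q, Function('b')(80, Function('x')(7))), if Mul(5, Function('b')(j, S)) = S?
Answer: Rational(12, 35) ≈ 0.34286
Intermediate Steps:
Function('V')(h, k) = h (Function('V')(h, k) = Add(h, 0) = h)
Function('x')(d) = Mul(Rational(1, 2), Pow(d, -1), Add(-3, d)) (Function('x')(d) = Mul(Add(-3, d), Pow(Add(d, d), -1)) = Mul(Add(-3, d), Pow(Mul(2, d), -1)) = Mul(Add(-3, d), Mul(Rational(1, 2), Pow(d, -1))) = Mul(Rational(1, 2), Pow(d, -1), Add(-3, d)))
Function('b')(j, S) = Mul(Rational(1, 5), S)
Mul(Q, Function('b')(80, Function('x')(7))) = Mul(6, Mul(Rational(1, 5), Mul(Rational(1, 2), Pow(7, -1), Add(-3, 7)))) = Mul(6, Mul(Rational(1, 5), Mul(Rational(1, 2), Rational(1, 7), 4))) = Mul(6, Mul(Rational(1, 5), Rational(2, 7))) = Mul(6, Rational(2, 35)) = Rational(12, 35)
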